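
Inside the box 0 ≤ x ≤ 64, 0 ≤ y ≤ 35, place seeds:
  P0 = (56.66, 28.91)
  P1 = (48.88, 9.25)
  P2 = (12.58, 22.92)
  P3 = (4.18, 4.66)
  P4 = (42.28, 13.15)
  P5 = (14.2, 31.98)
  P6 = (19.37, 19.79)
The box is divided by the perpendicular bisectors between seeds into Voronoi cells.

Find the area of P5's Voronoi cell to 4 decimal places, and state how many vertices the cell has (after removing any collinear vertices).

1. box [0,64]×[0,35]: [(0, 0) (64, 0) (64, 35) (0, 35)]
2. ⊥bis P5·P0 via (35.43,30.445): [(0, 0) (33.2287, 0) (35.7593, 35) (0, 35)]  |A|=1207.2912
3. ⊥bis P5·P1 via (31.54,20.615): [(0, 0) (18.0285, 0) (35.1135, 26.0672) (35.7593, 35) (0, 35)]  |A|=1009.1777
4. ⊥bis P5·P2 via (13.39,27.45): [(0, 29.8442) (33.6459, 23.8281) (35.1135, 26.0672) (35.7593, 35) (0, 35)]  |A|=292.317
5. ⊥bis P5·P3 via (9.19,18.32): [(0, 29.8442) (33.6459, 23.8281) (35.1135, 26.0672) (35.7593, 35) (0, 35)]  |A|=292.317
6. ⊥bis P5·P4 via (28.24,22.565): [(0, 29.8442) (29.5751, 24.556) (35.6603, 33.6305) (35.7593, 35) (0, 35)]  |A|=266.6946
7. ⊥bis P5·P6 via (16.785,25.885): [(0, 29.8442) (18.3738, 26.5589) (35.6797, 33.8986) (35.7593, 35) (0, 35)]  |A|=207.5287
8. canonical 5-gon: [(0, 29.8442) (18.3738, 26.5589) (35.6797, 33.8986) (35.7593, 35) (0, 35)]
9. shoelace: 207.5287

Area of P5's cell: 207.5287 (5 vertices)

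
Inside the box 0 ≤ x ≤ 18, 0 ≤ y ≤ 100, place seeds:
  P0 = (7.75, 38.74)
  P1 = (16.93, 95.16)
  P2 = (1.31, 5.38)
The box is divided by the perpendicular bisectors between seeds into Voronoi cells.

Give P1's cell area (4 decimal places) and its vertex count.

1. box [0,18]×[0,100]: [(0, 0) (18, 0) (18, 100) (0, 100)]
2. ⊥bis P1·P0 via (12.34,66.95): [(0, 68.9578) (18, 66.0291) (18, 100) (0, 100)]  |A|=585.118
3. ⊥bis P1·P2 via (9.12,50.27): [(0, 68.9578) (18, 66.0291) (18, 100) (0, 100)]  |A|=585.118
4. canonical 4-gon: [(0, 68.9578) (18, 66.0291) (18, 100) (0, 100)]
5. shoelace: 585.118

Area of P1's cell: 585.1180 (4 vertices)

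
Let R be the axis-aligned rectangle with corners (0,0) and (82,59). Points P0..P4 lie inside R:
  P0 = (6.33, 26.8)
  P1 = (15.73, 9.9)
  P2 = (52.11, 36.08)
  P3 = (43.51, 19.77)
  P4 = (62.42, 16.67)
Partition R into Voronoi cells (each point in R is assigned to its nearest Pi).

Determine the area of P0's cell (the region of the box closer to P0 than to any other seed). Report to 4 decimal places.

Area of P0's cell: 1030.4576

1. box [0,82]×[0,59]: [(0, 0) (82, 0) (82, 59) (0, 59)]
2. ⊥bis P0·P1 via (11.03,18.35): [(0, 12.215) (82, 57.8244) (82, 59) (0, 59)]  |A|=1966.3843
3. ⊥bis P0·P2 via (29.22,31.44): [(0, 12.215) (29.7615, 28.7687) (23.6334, 59) (0, 59)]  |A|=1053.4297
4. ⊥bis P0·P3 via (24.92,23.285): [(0, 12.215) (25.5097, 26.4038) (27.793, 38.4796) (23.6334, 59) (0, 59)]  |A|=1030.4576
5. ⊥bis P0·P4 via (34.375,21.735): [(0, 12.215) (25.5097, 26.4038) (27.793, 38.4796) (23.6334, 59) (0, 59)]  |A|=1030.4576
6. canonical 5-gon: [(0, 12.215) (25.5097, 26.4038) (27.793, 38.4796) (23.6334, 59) (0, 59)]
7. shoelace: 1030.4576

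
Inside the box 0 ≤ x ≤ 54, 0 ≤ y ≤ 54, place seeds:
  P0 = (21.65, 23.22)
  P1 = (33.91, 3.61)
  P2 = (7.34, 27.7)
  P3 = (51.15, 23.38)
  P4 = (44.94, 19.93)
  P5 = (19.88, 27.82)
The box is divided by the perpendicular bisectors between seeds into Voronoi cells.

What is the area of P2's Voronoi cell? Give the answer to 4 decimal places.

Area of P2's cell: 651.5744

1. box [0,54]×[0,54]: [(0, 0) (54, 0) (54, 54) (0, 54)]
2. ⊥bis P2·P0 via (14.495,25.46): [(0, 0) (6.5243, 0) (23.43, 54) (0, 54)]  |A|=808.7647
3. ⊥bis P2·P1 via (20.625,15.655): [(0, 0) (6.4312, 0) (6.5734, 0.1568) (23.43, 54) (0, 54)]  |A|=808.7574
4. ⊥bis P2·P3 via (29.245,25.54): [(0, 0) (6.4312, 0) (6.5734, 0.1568) (23.43, 54) (0, 54)]  |A|=808.7574
5. ⊥bis P2·P4 via (26.14,23.815): [(0, 0) (6.4312, 0) (6.5734, 0.1568) (23.43, 54) (0, 54)]  |A|=808.7574
6. ⊥bis P2·P5 via (13.61,27.76): [(0, 0) (6.4312, 0) (6.5734, 0.1568) (13.6576, 22.7852) (13.3589, 54) (0, 54)]  |A|=651.5744
7. canonical 6-gon: [(0, 0) (6.4312, 0) (6.5734, 0.1568) (13.6576, 22.7852) (13.3589, 54) (0, 54)]
8. shoelace: 651.5744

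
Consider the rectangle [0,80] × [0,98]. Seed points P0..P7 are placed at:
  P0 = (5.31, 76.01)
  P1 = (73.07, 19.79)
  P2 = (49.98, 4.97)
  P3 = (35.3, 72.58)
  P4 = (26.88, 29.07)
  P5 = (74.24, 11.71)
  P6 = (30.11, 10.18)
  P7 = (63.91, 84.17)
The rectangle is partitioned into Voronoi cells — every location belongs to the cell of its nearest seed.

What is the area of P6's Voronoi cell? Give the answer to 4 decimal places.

Area of P6's cell: 747.3448

1. box [0,80]×[0,98]: [(0, 0) (80, 0) (80, 98) (0, 98)]
2. ⊥bis P6·P0 via (17.71,43.095): [(0, 36.4231) (0, 0) (80, 0) (80, 66.5614)]  |A|=4119.3813
3. ⊥bis P6·P1 via (51.59,14.985): [(43.1574, 52.6817) (0, 36.4231) (0, 0) (54.9421, 0)]  |A|=2233.1861
4. ⊥bis P6·P2 via (40.045,7.575): [(47.1695, 34.7464) (43.1574, 52.6817) (0, 36.4231) (0, 0) (38.0588, 0)]  |A|=1939.8696
5. ⊥bis P6·P3 via (32.705,41.38): [(47.1695, 34.7464) (45.9316, 40.2799) (16.6928, 42.7118) (0, 36.4231) (0, 0) (38.0588, 0)]  |A|=1761.9353
6. ⊥bis P6·P4 via (28.495,19.625): [(43.895, 22.2582) (0, 14.7526) (0, 0) (38.0588, 0)]  |A|=747.3448
7. ⊥bis P6·P5 via (52.175,10.945): [(43.895, 22.2582) (0, 14.7526) (0, 0) (38.0588, 0)]  |A|=747.3448
8. ⊥bis P6·P7 via (47.01,47.175): [(43.895, 22.2582) (0, 14.7526) (0, 0) (38.0588, 0)]  |A|=747.3448
9. canonical 4-gon: [(43.895, 22.2582) (0, 14.7526) (0, 0) (38.0588, 0)]
10. shoelace: 747.3448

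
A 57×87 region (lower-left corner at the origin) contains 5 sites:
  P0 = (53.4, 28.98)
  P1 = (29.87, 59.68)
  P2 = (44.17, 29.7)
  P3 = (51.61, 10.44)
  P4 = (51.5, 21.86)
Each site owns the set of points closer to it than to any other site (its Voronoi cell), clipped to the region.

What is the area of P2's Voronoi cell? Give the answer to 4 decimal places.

1. box [0,57]×[0,87]: [(0, 0) (57, 0) (57, 87) (0, 87)]
2. ⊥bis P2·P0 via (48.785,29.34): [(0, 0) (46.4963, 0) (53.2829, 87) (0, 87)]  |A|=4340.3928
3. ⊥bis P2·P1 via (37.02,44.69): [(0, 27.032) (0, 0) (46.4963, 0) (50.4833, 51.1118)]  |A|=1870.5883
4. ⊥bis P2·P3 via (47.89,20.07): [(0, 27.032) (0, 1.5704) (48.0672, 20.1385) (50.4833, 51.1118)]  |A|=1364.6632
5. ⊥bis P2·P4 via (47.835,25.78): [(0, 27.032) (0, 1.5704) (37.389, 16.0136) (48.5602, 26.458) (50.4833, 51.1118)]  |A|=1331.9392
6. canonical 5-gon: [(0, 27.032) (0, 1.5704) (37.389, 16.0136) (48.5602, 26.458) (50.4833, 51.1118)]
7. shoelace: 1331.9392

Area of P2's cell: 1331.9392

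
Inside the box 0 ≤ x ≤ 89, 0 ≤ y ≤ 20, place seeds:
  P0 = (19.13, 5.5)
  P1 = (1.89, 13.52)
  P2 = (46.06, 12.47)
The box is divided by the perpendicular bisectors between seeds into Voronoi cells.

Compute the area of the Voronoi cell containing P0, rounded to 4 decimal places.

1. box [0,89]×[0,20]: [(0, 0) (89, 0) (89, 20) (0, 20)]
2. ⊥bis P0·P1 via (10.51,9.51): [(6.086, 0) (89, 0) (89, 20) (15.3899, 20)]  |A|=1565.2411
3. ⊥bis P0·P2 via (32.595,8.985): [(6.086, 0) (34.9205, 0) (29.7441, 20) (15.3899, 20)]  |A|=431.887
4. canonical 4-gon: [(6.086, 0) (34.9205, 0) (29.7441, 20) (15.3899, 20)]
5. shoelace: 431.887

Area of P0's cell: 431.8870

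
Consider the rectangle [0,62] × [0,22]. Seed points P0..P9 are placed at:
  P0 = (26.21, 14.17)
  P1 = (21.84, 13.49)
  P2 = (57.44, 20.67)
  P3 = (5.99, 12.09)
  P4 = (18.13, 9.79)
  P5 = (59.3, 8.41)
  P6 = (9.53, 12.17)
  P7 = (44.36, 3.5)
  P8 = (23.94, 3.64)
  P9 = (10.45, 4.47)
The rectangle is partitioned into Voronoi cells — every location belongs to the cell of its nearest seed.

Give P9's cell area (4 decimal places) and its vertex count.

1. box [0,62]×[0,22]: [(0, 0) (62, 0) (62, 22) (0, 22)]
2. ⊥bis P9·P0 via (18.33,9.32): [(0, 0) (24.0663, 0) (10.5257, 22) (0, 22)]  |A|=380.5118
3. ⊥bis P9·P1 via (16.145,8.98): [(0, 0) (23.2565, 0) (5.8342, 22) (0, 22)]  |A|=319.997
4. ⊥bis P9·P2 via (33.945,12.57): [(0, 0) (23.2565, 0) (5.8342, 22) (0, 22)]  |A|=319.997
5. ⊥bis P9·P3 via (8.22,8.28): [(0, 3.4688) (0, 0) (23.2565, 0) (14.0138, 11.6711)]  |A|=160.0204
6. ⊥bis P9·P4 via (14.29,7.13): [(11.9721, 10.4761) (0, 3.4688) (0, 0) (19.229, 0)]  |A|=121.4873
7. ⊥bis P9·P5 via (34.875,6.44): [(11.9721, 10.4761) (0, 3.4688) (0, 0) (19.229, 0)]  |A|=121.4873
8. ⊥bis P9·P6 via (9.99,8.32): [(13.2, 8.7035) (7.8519, 8.0645) (0, 3.4688) (0, 0) (19.229, 0)]  |A|=116.3549
9. ⊥bis P9·P7 via (27.405,3.985): [(13.2, 8.7035) (7.8519, 8.0645) (0, 3.4688) (0, 0) (19.229, 0)]  |A|=116.3549
10. ⊥bis P9·P8 via (17.195,4.055): [(17.1318, 3.0276) (13.2, 8.7035) (7.8519, 8.0645) (0, 3.4688) (0, 0) (16.9455, 0)]  |A|=112.8982
11. canonical 6-gon: [(17.1318, 3.0276) (13.2, 8.7035) (7.8519, 8.0645) (0, 3.4688) (0, 0) (16.9455, 0)]
12. shoelace: 112.8982

Area of P9's cell: 112.8982 (6 vertices)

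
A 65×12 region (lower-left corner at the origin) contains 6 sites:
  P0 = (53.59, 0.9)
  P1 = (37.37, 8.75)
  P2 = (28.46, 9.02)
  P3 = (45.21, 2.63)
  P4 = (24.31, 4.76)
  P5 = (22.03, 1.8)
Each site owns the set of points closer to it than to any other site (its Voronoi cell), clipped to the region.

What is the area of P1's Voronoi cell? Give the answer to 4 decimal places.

Area of P1's cell: 104.3539

1. box [0,65]×[0,12]: [(0, 0) (65, 0) (65, 12) (0, 12)]
2. ⊥bis P1·P0 via (45.48,4.825): [(0, 0) (43.1448, 0) (48.9525, 12) (0, 12)]  |A|=552.584
3. ⊥bis P1·P2 via (32.915,8.885): [(32.6458, 0) (43.1448, 0) (48.9525, 12) (33.0094, 12)]  |A|=158.6531
4. ⊥bis P1·P3 via (41.29,5.69): [(32.6458, 0) (36.8483, 0) (46.2157, 12) (33.0094, 12)]  |A|=104.453
5. ⊥bis P1·P4 via (30.84,6.755): [(32.669, 0.7682) (32.9037, 0) (36.8483, 0) (46.2157, 12) (33.0094, 12)]  |A|=104.3539
6. ⊥bis P1·P5 via (29.7,5.275): [(32.669, 0.7682) (32.9037, 0) (36.8483, 0) (46.2157, 12) (33.0094, 12)]  |A|=104.3539
7. canonical 5-gon: [(32.669, 0.7682) (32.9037, 0) (36.8483, 0) (46.2157, 12) (33.0094, 12)]
8. shoelace: 104.3539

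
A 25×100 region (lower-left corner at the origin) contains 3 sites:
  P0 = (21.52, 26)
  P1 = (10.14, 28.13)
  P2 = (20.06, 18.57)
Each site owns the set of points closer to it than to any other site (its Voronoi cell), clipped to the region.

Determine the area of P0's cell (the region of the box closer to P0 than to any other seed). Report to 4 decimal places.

1. box [0,25]×[0,100]: [(0, 0) (25, 0) (25, 100) (0, 100)]
2. ⊥bis P0·P1 via (15.83,27.065): [(10.7642, 0) (25, 0) (25, 76.0578)]  |A|=541.3704
3. ⊥bis P0·P2 via (20.79,22.285): [(15.143, 23.3946) (25, 21.4577) (25, 76.0578)]  |A|=269.0958
4. canonical 3-gon: [(15.143, 23.3946) (25, 21.4577) (25, 76.0578)]
5. shoelace: 269.0958

Area of P0's cell: 269.0958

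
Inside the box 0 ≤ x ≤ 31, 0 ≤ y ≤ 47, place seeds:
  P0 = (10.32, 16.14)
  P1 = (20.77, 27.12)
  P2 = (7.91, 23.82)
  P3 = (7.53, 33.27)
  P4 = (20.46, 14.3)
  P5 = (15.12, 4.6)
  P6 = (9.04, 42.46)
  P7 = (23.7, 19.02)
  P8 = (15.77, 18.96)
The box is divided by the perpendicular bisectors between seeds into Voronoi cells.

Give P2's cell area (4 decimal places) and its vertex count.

Area of P2's cell: 124.2610 (5 vertices)

1. box [0,31]×[0,47]: [(0, 0) (31, 0) (31, 47) (0, 47)]
2. ⊥bis P2·P0 via (9.115,19.98): [(0, 17.1197) (31, 26.8476) (31, 47) (0, 47)]  |A|=775.5076
3. ⊥bis P2·P1 via (14.34,25.47): [(0, 17.1197) (15.2544, 21.9066) (8.8152, 47) (0, 47)]  |A|=338.505
4. ⊥bis P2·P3 via (7.72,28.545): [(0, 28.2346) (0, 17.1197) (15.2544, 21.9066) (13.4914, 28.7771)]  |A|=131.6
5. ⊥bis P2·P4 via (14.185,19.06): [(0, 28.2346) (0, 17.1197) (15.2544, 21.9066) (13.4914, 28.7771)]  |A|=131.6
6. ⊥bis P2·P5 via (11.515,14.21): [(0, 28.2346) (0, 17.1197) (15.2544, 21.9066) (13.4914, 28.7771)]  |A|=131.6
7. ⊥bis P2·P6 via (8.475,33.14): [(0, 28.2346) (0, 17.1197) (15.2544, 21.9066) (13.4914, 28.7771)]  |A|=131.6
8. ⊥bis P2·P7 via (15.805,21.42): [(0, 28.2346) (0, 17.1197) (15.2544, 21.9066) (13.4914, 28.7771)]  |A|=131.6
9. ⊥bis P2·P8 via (11.84,21.39): [(0, 28.2346) (0, 17.1197) (11.4143, 20.7015) (14.3467, 25.444) (13.4914, 28.7771)]  |A|=124.261
10. canonical 5-gon: [(0, 28.2346) (0, 17.1197) (11.4143, 20.7015) (14.3467, 25.444) (13.4914, 28.7771)]
11. shoelace: 124.261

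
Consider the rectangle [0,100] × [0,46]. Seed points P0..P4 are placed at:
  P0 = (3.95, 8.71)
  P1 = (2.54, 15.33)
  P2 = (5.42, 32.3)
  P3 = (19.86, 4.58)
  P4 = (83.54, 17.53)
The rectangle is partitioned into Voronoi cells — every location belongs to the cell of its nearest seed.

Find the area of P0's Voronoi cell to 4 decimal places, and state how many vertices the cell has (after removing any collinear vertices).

Area of P0's cell: 151.3931 (4 vertices)

1. box [0,100]×[0,46]: [(0, 0) (100, 0) (100, 46) (0, 46)]
2. ⊥bis P0·P1 via (3.245,12.02): [(0, 11.3288) (0, 0) (100, 0) (100, 32.6279)]  |A|=2197.8391
3. ⊥bis P0·P2 via (4.685,20.505): [(34.3912, 18.6539) (0, 11.3288) (0, 0) (100, 0) (100, 14.5655)]  |A|=1605.3118
4. ⊥bis P0·P3 via (11.905,6.645): [(13.8888, 14.287) (0, 11.3288) (0, 0) (10.1801, 0)]  |A|=151.3931
5. ⊥bis P0·P4 via (43.745,13.12): [(13.8888, 14.287) (0, 11.3288) (0, 0) (10.1801, 0)]  |A|=151.3931
6. canonical 4-gon: [(13.8888, 14.287) (0, 11.3288) (0, 0) (10.1801, 0)]
7. shoelace: 151.3931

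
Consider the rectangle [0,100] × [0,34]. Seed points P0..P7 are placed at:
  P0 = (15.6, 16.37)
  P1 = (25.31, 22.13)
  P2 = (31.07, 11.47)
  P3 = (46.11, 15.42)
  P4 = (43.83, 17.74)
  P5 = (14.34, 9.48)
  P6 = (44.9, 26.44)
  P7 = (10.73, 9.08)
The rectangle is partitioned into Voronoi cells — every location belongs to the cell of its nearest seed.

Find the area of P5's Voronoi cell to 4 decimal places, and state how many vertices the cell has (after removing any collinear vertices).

Area of P5's cell: 129.1543 (4 vertices)

1. box [0,100]×[0,34]: [(0, 0) (100, 0) (100, 34) (0, 34)]
2. ⊥bis P5·P0 via (14.97,12.925): [(0, 15.6626) (0, 0) (85.6472, 0)]  |A|=670.7296
3. ⊥bis P5·P1 via (19.825,15.805): [(25.331, 11.0302) (0, 15.6626) (0, 0) (38.0505, 0)]  |A|=408.2278
4. ⊥bis P5·P2 via (22.705,10.475): [(22.5791, 11.5335) (0, 15.6626) (0, 0) (23.951, 0)]  |A|=314.9432
5. ⊥bis P5·P3 via (30.225,12.45): [(22.5791, 11.5335) (0, 15.6626) (0, 0) (23.951, 0)]  |A|=314.9432
6. ⊥bis P5·P4 via (29.085,13.61): [(22.5791, 11.5335) (0, 15.6626) (0, 0) (23.951, 0)]  |A|=314.9432
7. ⊥bis P5·P6 via (29.62,17.96): [(22.5791, 11.5335) (0, 15.6626) (0, 0) (23.951, 0)]  |A|=314.9432
8. ⊥bis P5·P7 via (12.535,9.28): [(22.5791, 11.5335) (12.0724, 13.4549) (13.5633, 0) (23.951, 0)]  |A|=129.1543
9. canonical 4-gon: [(22.5791, 11.5335) (12.0724, 13.4549) (13.5633, 0) (23.951, 0)]
10. shoelace: 129.1543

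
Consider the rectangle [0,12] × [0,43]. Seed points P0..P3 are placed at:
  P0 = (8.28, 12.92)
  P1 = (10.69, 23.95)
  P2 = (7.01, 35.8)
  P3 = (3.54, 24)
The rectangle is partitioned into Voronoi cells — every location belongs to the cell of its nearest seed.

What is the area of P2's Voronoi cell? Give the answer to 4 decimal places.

1. box [0,12]×[0,43]: [(0, 0) (12, 0) (12, 43) (0, 43)]
2. ⊥bis P2·P0 via (7.645,24.36): [(0, 23.9356) (12, 24.6017) (12, 43) (0, 43)]  |A|=224.7757
3. ⊥bis P2·P1 via (8.85,29.875): [(0, 27.1266) (12, 30.8532) (12, 43) (0, 43)]  |A|=168.1208
4. ⊥bis P2·P3 via (5.275,29.9): [(0, 31.4512) (7.1526, 29.3479) (12, 30.8532) (12, 43) (0, 43)]  |A|=152.6549
5. canonical 5-gon: [(0, 31.4512) (7.1526, 29.3479) (12, 30.8532) (12, 43) (0, 43)]
6. shoelace: 152.6549

Area of P2's cell: 152.6549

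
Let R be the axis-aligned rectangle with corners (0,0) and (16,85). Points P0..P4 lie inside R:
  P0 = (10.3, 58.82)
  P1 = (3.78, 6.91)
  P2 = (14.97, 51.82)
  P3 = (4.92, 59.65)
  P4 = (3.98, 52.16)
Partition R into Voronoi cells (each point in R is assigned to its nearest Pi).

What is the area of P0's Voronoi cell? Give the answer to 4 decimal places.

Area of P0's cell: 200.7081

1. box [0,16]×[0,85]: [(0, 0) (16, 0) (16, 85) (0, 85)]
2. ⊥bis P0·P1 via (7.04,32.865): [(0, 33.7492) (16, 31.7396) (16, 85) (0, 85)]  |A|=836.0892
3. ⊥bis P0·P2 via (12.635,55.32): [(0, 46.8906) (16, 57.5649) (16, 85) (0, 85)]  |A|=524.3553
4. ⊥bis P0·P3 via (7.61,59.235): [(6.3602, 51.1338) (16, 57.5649) (16, 85) (11.5849, 85)]  |A|=206.9958
5. ⊥bis P0·P4 via (7.14,55.49): [(7.046, 55.5792) (9.5136, 53.2376) (16, 57.5649) (16, 85) (11.5849, 85)]  |A|=200.7081
6. canonical 5-gon: [(7.046, 55.5792) (9.5136, 53.2376) (16, 57.5649) (16, 85) (11.5849, 85)]
7. shoelace: 200.7081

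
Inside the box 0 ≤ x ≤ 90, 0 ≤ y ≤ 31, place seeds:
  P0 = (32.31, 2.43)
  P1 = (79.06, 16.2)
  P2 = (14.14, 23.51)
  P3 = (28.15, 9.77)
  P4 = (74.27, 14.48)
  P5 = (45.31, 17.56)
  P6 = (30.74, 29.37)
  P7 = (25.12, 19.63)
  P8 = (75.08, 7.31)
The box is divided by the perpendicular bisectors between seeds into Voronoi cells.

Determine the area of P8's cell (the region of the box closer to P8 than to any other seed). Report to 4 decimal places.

Area of P8's cell: 311.4056

1. box [0,90]×[0,31]: [(0, 0) (90, 0) (90, 31) (0, 31)]
2. ⊥bis P8·P0 via (53.695,4.87): [(54.2507, 0) (90, 0) (90, 31) (50.7136, 31)]  |A|=1163.0539
3. ⊥bis P8·P1 via (77.07,11.755): [(51.6088, 23.1538) (54.2507, 0) (90, 0) (90, 5.9663)]  |A|=528.3936
4. ⊥bis P8·P2 via (44.61,15.41): [(51.6088, 23.1538) (54.2507, 0) (90, 0) (90, 5.9663)]  |A|=528.3936
5. ⊥bis P8·P3 via (51.615,8.54): [(52.3633, 22.816) (52.138, 18.5165) (54.2507, 0) (90, 0) (90, 5.9663)]  |A|=526.7335
6. ⊥bis P8·P4 via (74.675,10.895): [(78.1213, 11.2843) (53.2833, 8.4784) (54.2507, 0) (90, 0) (90, 5.9663)]  |A|=343.7898
7. ⊥bis P8·P5 via (60.195,12.435): [(78.1213, 11.2843) (59.0573, 9.1307) (55.9136, 0) (90, 0) (90, 5.9663)]  |A|=311.4056
8. ⊥bis P8·P6 via (52.91,18.34): [(78.1213, 11.2843) (59.0573, 9.1307) (55.9136, 0) (90, 0) (90, 5.9663)]  |A|=311.4056
9. ⊥bis P8·P7 via (50.1,13.47): [(78.1213, 11.2843) (59.0573, 9.1307) (55.9136, 0) (90, 0) (90, 5.9663)]  |A|=311.4056
10. canonical 5-gon: [(78.1213, 11.2843) (59.0573, 9.1307) (55.9136, 0) (90, 0) (90, 5.9663)]
11. shoelace: 311.4056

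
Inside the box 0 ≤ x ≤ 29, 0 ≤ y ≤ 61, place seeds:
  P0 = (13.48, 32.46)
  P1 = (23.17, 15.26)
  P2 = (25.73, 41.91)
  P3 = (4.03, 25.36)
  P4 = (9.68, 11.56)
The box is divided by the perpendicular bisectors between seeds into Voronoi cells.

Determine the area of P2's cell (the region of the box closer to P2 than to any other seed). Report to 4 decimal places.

1. box [0,29]×[0,61]: [(0, 0) (29, 0) (29, 61) (0, 61)]
2. ⊥bis P2·P0 via (19.605,37.185): [(29, 25.0063) (29, 61) (1.2334, 61)]  |A|=499.7109
3. ⊥bis P2·P1 via (24.45,28.585): [(26.3825, 28.3994) (29, 28.1479) (29, 61) (1.2334, 61)]  |A|=495.5992
4. ⊥bis P2·P3 via (14.88,33.635): [(26.3825, 28.3994) (29, 28.1479) (29, 61) (1.2334, 61)]  |A|=495.5992
5. ⊥bis P2·P4 via (17.705,26.735): [(26.3825, 28.3994) (29, 28.1479) (29, 61) (1.2334, 61)]  |A|=495.5992
6. canonical 4-gon: [(26.3825, 28.3994) (29, 28.1479) (29, 61) (1.2334, 61)]
7. shoelace: 495.5992

Area of P2's cell: 495.5992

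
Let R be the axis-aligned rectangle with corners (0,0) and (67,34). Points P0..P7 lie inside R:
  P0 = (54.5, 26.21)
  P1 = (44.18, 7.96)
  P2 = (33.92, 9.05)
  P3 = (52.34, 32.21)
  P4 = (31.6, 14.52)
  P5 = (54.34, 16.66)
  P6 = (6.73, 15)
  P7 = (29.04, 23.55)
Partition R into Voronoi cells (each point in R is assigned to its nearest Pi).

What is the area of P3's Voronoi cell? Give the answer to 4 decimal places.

Area of P3's cell: 127.2392

1. box [0,67]×[0,34]: [(0, 0) (67, 0) (67, 34) (0, 34)]
2. ⊥bis P3·P0 via (53.42,29.21): [(0, 9.9788) (66.7256, 34) (0, 34)]  |A|=801.414
3. ⊥bis P3·P1 via (48.26,20.085): [(37.8258, 23.5961) (66.7256, 34) (6.9072, 34)]  |A|=311.1729
4. ⊥bis P3·P2 via (43.13,20.63): [(38.9099, 23.9864) (66.7256, 34) (26.3195, 34)]  |A|=202.3055
5. ⊥bis P3·P4 via (41.97,23.365): [(40.8456, 24.6832) (66.7256, 34) (32.899, 34)]  |A|=157.5773
6. ⊥bis P3·P5 via (53.34,24.435): [(40.8456, 24.6832) (66.7256, 34) (32.899, 34)]  |A|=157.5773
7. ⊥bis P3·P6 via (29.535,23.605): [(40.8456, 24.6832) (66.7256, 34) (32.899, 34)]  |A|=157.5773
8. ⊥bis P3·P7 via (40.69,27.88): [(41.7563, 25.0111) (66.7256, 34) (38.4154, 34)]  |A|=127.2392
9. canonical 3-gon: [(41.7563, 25.0111) (66.7256, 34) (38.4154, 34)]
10. shoelace: 127.2392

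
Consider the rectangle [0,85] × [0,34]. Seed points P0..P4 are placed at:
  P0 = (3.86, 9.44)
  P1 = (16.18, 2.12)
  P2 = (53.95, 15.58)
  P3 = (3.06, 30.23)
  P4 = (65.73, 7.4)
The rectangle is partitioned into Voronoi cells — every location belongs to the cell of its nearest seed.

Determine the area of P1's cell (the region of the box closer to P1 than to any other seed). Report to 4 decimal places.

Area of P1's cell: 477.6865

1. box [0,85]×[0,34]: [(0, 0) (85, 0) (85, 34) (0, 34)]
2. ⊥bis P1·P0 via (10.02,5.78): [(6.5858, 0) (85, 0) (85, 34) (26.7871, 34)]  |A|=2322.6614
3. ⊥bis P1·P2 via (35.065,8.85): [(26.3591, 33.2796) (6.5858, 0) (38.2189, 0)]  |A|=526.3686
4. ⊥bis P1·P3 via (9.62,16.175): [(29.1982, 25.3129) (18.7197, 20.4222) (6.5858, 0) (38.2189, 0)]  |A|=477.6865
5. ⊥bis P1·P4 via (40.955,4.76): [(29.1982, 25.3129) (18.7197, 20.4222) (6.5858, 0) (38.2189, 0)]  |A|=477.6865
6. canonical 4-gon: [(29.1982, 25.3129) (18.7197, 20.4222) (6.5858, 0) (38.2189, 0)]
7. shoelace: 477.6865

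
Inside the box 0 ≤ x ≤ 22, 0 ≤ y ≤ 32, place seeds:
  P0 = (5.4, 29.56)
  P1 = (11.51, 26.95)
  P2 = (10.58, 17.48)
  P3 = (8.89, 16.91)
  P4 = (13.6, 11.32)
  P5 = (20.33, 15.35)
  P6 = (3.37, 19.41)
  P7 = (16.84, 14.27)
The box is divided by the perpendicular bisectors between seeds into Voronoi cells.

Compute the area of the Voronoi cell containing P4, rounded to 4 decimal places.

1. box [0,22]×[0,32]: [(0, 0) (22, 0) (22, 32) (0, 32)]
2. ⊥bis P4·P0 via (9.5,20.44): [(0, 16.1692) (0, 0) (22, 0) (22, 26.0595)]  |A|=464.5155
3. ⊥bis P4·P1 via (12.555,19.135): [(4.0748, 18.0011) (0, 16.1692) (0, 0) (22, 0) (22, 20.398)]  |A|=413.7733
4. ⊥bis P4·P2 via (12.09,14.4): [(0, 8.4728) (0, 0) (22, 0) (22, 19.2585)]  |A|=305.0436
5. ⊥bis P4·P3 via (11.245,14.115): [(10.8781, 13.8058) (0, 4.6402) (0, 0) (22, 0) (22, 19.2585)]  |A|=284.1983
6. ⊥bis P4·P5 via (16.965,13.335): [(15.3656, 16.0059) (10.8781, 13.8058) (0, 4.6402) (0, 0) (22, 0) (22, 4.9267)]  |A|=236.6571
7. ⊥bis P4·P6 via (8.485,15.365): [(15.3656, 16.0059) (10.8781, 13.8058) (0.0112, 4.6497) (0, 4.6355) (0, 0) (22, 0) (22, 4.9267)]  |A|=236.657
8. ⊥bis P4·P7 via (15.22,12.795): [(21.2621, 6.1589) (13.2437, 14.9656) (10.8781, 13.8058) (0.0112, 4.6497) (0, 4.6355) (0, 0) (22, 0) (22, 4.9267)]  |A|=223.1425
9. canonical 8-gon: [(21.2621, 6.1589) (13.2437, 14.9656) (10.8781, 13.8058) (0.0112, 4.6497) (0, 4.6355) (0, 0) (22, 0) (22, 4.9267)]
10. shoelace: 223.1425

Area of P4's cell: 223.1425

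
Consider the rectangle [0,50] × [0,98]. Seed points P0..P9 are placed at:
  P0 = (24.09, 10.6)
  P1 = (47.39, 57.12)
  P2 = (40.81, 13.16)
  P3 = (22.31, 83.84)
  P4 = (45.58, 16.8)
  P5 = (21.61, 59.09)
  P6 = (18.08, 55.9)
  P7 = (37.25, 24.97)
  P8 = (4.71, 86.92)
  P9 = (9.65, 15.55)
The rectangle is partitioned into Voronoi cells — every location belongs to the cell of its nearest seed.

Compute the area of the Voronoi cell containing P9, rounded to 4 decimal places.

1. box [0,50]×[0,98]: [(0, 0) (50, 0) (50, 98) (0, 98)]
2. ⊥bis P9·P0 via (16.87,13.075): [(0, 0) (12.3879, 0) (45.9821, 98) (0, 98)]  |A|=2860.131
3. ⊥bis P9·P1 via (28.52,36.335): [(0, 62.2273) (0, 0) (12.3879, 0) (25.7161, 38.8806)]  |A|=1040.9468
4. ⊥bis P9·P2 via (25.23,14.355): [(0, 62.2273) (0, 0) (12.3879, 0) (25.7161, 38.8806)]  |A|=1040.9468
5. ⊥bis P9·P3 via (15.98,49.695): [(13.2459, 50.2019) (0, 52.6575) (0, 0) (12.3879, 0) (25.7161, 38.8806)]  |A|=977.5661
6. ⊥bis P9·P4 via (27.615,16.175): [(13.2459, 50.2019) (0, 52.6575) (0, 0) (12.3879, 0) (25.7161, 38.8806)]  |A|=977.5661
7. ⊥bis P9·P5 via (15.63,37.32): [(0, 41.6134) (0, 0) (12.3879, 0) (24.3592, 34.9222)]  |A|=723.1405
8. ⊥bis P9·P6 via (13.865,35.725): [(0, 38.6217) (0, 0) (12.3879, 0) (23.9146, 33.6254)]  |A|=670.0864
9. ⊥bis P9·P7 via (23.45,20.26): [(18.5024, 34.7561) (0, 38.6217) (0, 0) (12.3879, 0) (21.396, 26.2781)]  |A|=648.7798
10. ⊥bis P9·P8 via (7.18,51.235): [(18.5024, 34.7561) (0, 38.6217) (0, 0) (12.3879, 0) (21.396, 26.2781)]  |A|=648.7798
11. canonical 5-gon: [(18.5024, 34.7561) (0, 38.6217) (0, 0) (12.3879, 0) (21.396, 26.2781)]
12. shoelace: 648.7798

Area of P9's cell: 648.7798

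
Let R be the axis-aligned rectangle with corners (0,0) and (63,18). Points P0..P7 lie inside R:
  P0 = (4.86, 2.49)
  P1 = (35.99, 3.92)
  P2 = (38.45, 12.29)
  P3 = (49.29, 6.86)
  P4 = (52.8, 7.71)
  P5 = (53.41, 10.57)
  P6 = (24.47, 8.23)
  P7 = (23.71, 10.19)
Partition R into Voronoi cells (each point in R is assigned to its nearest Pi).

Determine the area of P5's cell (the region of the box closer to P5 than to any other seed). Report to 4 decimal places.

1. box [0,63]×[0,18]: [(0, 0) (63, 0) (63, 18) (0, 18)]
2. ⊥bis P5·P0 via (29.135,6.53): [(30.2218, 0) (63, 0) (63, 18) (27.2261, 18)]  |A|=616.9693
3. ⊥bis P5·P1 via (44.7,7.245): [(47.4657, 0) (63, 0) (63, 18) (40.5943, 18)]  |A|=341.4593
4. ⊥bis P5·P2 via (45.93,11.43): [(45.2755, 5.7374) (47.4657, 0) (63, 0) (63, 18) (46.6854, 18)]  |A|=304.1134
5. ⊥bis P5·P3 via (51.35,8.715): [(46.2669, 14.3599) (59.1977, 0) (63, 0) (63, 18) (46.6854, 18)]  |A|=207.5919
6. ⊥bis P5·P4 via (53.105,9.14): [(46.2669, 14.3599) (50.4591, 9.7043) (63, 7.0295) (63, 18) (46.6854, 18)]  |A|=145.0644
7. ⊥bis P5·P6 via (38.94,9.4): [(46.2669, 14.3599) (50.4591, 9.7043) (63, 7.0295) (63, 18) (46.6854, 18)]  |A|=145.0644
8. ⊥bis P5·P7 via (38.56,10.38): [(46.2669, 14.3599) (50.4591, 9.7043) (63, 7.0295) (63, 18) (46.6854, 18)]  |A|=145.0644
9. canonical 5-gon: [(46.2669, 14.3599) (50.4591, 9.7043) (63, 7.0295) (63, 18) (46.6854, 18)]
10. shoelace: 145.0644

Area of P5's cell: 145.0644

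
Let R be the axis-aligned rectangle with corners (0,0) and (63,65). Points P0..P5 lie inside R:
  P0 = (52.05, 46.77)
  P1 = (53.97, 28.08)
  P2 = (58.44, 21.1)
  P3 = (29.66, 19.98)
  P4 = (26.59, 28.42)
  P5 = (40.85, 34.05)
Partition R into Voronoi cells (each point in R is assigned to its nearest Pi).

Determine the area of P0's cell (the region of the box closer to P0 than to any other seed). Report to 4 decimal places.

1. box [0,63]×[0,65]: [(0, 0) (63, 0) (63, 65) (0, 65)]
2. ⊥bis P0·P1 via (53.01,37.425): [(0, 31.9793) (63, 38.4513) (63, 65) (0, 65)]  |A|=1876.4358
3. ⊥bis P0·P2 via (55.245,33.935): [(0, 31.9793) (63, 38.4513) (63, 65) (0, 65)]  |A|=1876.4358
4. ⊥bis P0·P3 via (40.855,33.375): [(37.8701, 35.8697) (63, 38.4513) (63, 65) (3.0152, 65)]  |A|=1207.2724
5. ⊥bis P0·P4 via (39.32,37.595): [(40.3778, 36.1273) (63, 38.4513) (63, 65) (19.5682, 65)]  |A|=927.2921
6. ⊥bis P0·P5 via (46.45,40.41): [(21.3838, 62.4809) (50.1713, 37.1334) (63, 38.4513) (63, 65) (19.5682, 65)]  |A|=788.6909
7. canonical 5-gon: [(21.3838, 62.4809) (50.1713, 37.1334) (63, 38.4513) (63, 65) (19.5682, 65)]
8. shoelace: 788.6909

Area of P0's cell: 788.6909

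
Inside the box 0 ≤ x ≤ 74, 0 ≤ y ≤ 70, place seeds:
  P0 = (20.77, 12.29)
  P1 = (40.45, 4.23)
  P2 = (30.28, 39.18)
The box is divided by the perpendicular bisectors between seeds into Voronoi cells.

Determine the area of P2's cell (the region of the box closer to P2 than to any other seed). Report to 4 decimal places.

Area of P2's cell: 3115.8131

1. box [0,74]×[0,70]: [(0, 0) (74, 0) (74, 70) (0, 70)]
2. ⊥bis P2·P0 via (25.525,25.735): [(0, 34.7622) (74, 8.5912) (74, 70) (0, 70)]  |A|=3575.923
3. ⊥bis P2·P1 via (35.365,21.705): [(0, 34.7622) (36.2181, 21.9532) (74, 32.9473) (74, 70) (0, 70)]  |A|=3115.8131
4. canonical 5-gon: [(0, 34.7622) (36.2181, 21.9532) (74, 32.9473) (74, 70) (0, 70)]
5. shoelace: 3115.8131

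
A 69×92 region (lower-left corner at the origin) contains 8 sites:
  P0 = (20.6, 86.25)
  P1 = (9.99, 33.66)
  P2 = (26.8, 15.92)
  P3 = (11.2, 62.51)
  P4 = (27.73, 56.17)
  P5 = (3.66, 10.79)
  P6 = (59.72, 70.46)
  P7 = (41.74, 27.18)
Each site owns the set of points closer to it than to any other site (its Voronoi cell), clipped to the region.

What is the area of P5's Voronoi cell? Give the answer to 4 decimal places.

Area of P5's cell: 349.8701

1. box [0,69]×[0,92]: [(0, 0) (69, 0) (69, 92) (0, 92)]
2. ⊥bis P5·P0 via (12.13,48.52): [(0, 51.2431) (0, 0) (69, 0) (69, 35.7533)]  |A|=3001.3733
3. ⊥bis P5·P1 via (6.825,22.225): [(0, 24.114) (0, 0) (69, 0) (69, 5.0161)]  |A|=1004.9894
4. ⊥bis P5·P2 via (15.23,13.355): [(13.6845, 20.3264) (0, 24.114) (0, 0) (18.1907, 0)]  |A|=349.8701
5. ⊥bis P5·P3 via (7.43,36.65): [(13.6845, 20.3264) (0, 24.114) (0, 0) (18.1907, 0)]  |A|=349.8701
6. ⊥bis P5·P4 via (15.695,33.48): [(13.6845, 20.3264) (0, 24.114) (0, 0) (18.1907, 0)]  |A|=349.8701
7. ⊥bis P5·P6 via (31.69,40.625): [(13.6845, 20.3264) (0, 24.114) (0, 0) (18.1907, 0)]  |A|=349.8701
8. ⊥bis P5·P7 via (22.7,18.985): [(13.6845, 20.3264) (0, 24.114) (0, 0) (18.1907, 0)]  |A|=349.8701
9. canonical 4-gon: [(13.6845, 20.3264) (0, 24.114) (0, 0) (18.1907, 0)]
10. shoelace: 349.8701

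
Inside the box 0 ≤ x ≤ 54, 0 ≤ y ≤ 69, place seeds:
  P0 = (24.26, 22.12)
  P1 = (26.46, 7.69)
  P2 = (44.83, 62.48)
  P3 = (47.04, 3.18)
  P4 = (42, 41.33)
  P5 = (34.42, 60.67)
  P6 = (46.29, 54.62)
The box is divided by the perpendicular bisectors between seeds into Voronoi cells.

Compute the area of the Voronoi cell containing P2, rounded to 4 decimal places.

Area of P2's cell: 150.2325

1. box [0,54]×[0,69]: [(0, 0) (54, 0) (54, 69) (0, 69)]
2. ⊥bis P2·P0 via (34.545,42.3): [(0, 59.9063) (54, 32.3845) (54, 69) (0, 69)]  |A|=1234.148
3. ⊥bis P2·P1 via (35.645,35.085): [(0, 59.9063) (54, 32.3845) (54, 69) (0, 69)]  |A|=1234.148
4. ⊥bis P2·P3 via (45.935,32.83): [(0, 59.9063) (52.6359, 33.0797) (54, 33.1306) (54, 69) (0, 69)]  |A|=1233.6391
5. ⊥bis P2·P4 via (43.415,51.905): [(0, 59.9063) (5.8323, 56.9338) (54, 50.4887) (54, 69) (0, 69)]  |A|=798.1303
6. ⊥bis P2·P5 via (39.625,61.575): [(41.2561, 52.1939) (54, 50.4887) (54, 69) (38.334, 69)]  |A|=249.5956
7. ⊥bis P2·P6 via (45.56,58.55): [(40.3202, 57.5767) (54, 60.1177) (54, 69) (38.334, 69)]  |A|=150.2325
8. canonical 4-gon: [(40.3202, 57.5767) (54, 60.1177) (54, 69) (38.334, 69)]
9. shoelace: 150.2325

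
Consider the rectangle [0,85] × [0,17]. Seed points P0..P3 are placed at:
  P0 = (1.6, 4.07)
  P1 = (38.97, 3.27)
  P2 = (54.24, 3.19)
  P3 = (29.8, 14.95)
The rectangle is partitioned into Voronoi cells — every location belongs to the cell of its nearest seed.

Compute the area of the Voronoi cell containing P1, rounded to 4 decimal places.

Area of P1's cell: 221.4178

1. box [0,85]×[0,17]: [(0, 0) (85, 0) (85, 17) (0, 17)]
2. ⊥bis P1·P0 via (20.285,3.67): [(20.2064, 0) (85, 0) (85, 17) (20.5704, 17)]  |A|=1098.3972
3. ⊥bis P1·P2 via (46.605,3.23): [(20.2064, 0) (46.5881, 0) (46.6771, 17) (20.5704, 17)]  |A|=446.1516
4. ⊥bis P1·P3 via (34.385,9.11): [(22.7814, 0) (46.5881, 0) (46.6771, 17) (44.4346, 17)]  |A|=221.4178
5. canonical 4-gon: [(22.7814, 0) (46.5881, 0) (46.6771, 17) (44.4346, 17)]
6. shoelace: 221.4178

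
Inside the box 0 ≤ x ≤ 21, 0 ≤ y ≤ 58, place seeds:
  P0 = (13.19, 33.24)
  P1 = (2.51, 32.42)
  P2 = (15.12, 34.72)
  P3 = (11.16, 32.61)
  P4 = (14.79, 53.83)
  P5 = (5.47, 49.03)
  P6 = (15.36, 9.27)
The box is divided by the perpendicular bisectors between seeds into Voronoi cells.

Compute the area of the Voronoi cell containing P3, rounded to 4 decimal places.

1. box [0,21]×[0,58]: [(0, 0) (21, 0) (21, 58) (0, 58)]
2. ⊥bis P3·P0 via (12.175,32.925): [(0, 0) (21, 0) (21, 4.4889) (4.3931, 58) (0, 58)]  |A|=773.6733
3. ⊥bis P3·P1 via (6.835,32.515): [(7.5492, 0) (21, 0) (21, 4.4889) (6.4186, 51.4735)]  |A|=378.907
4. ⊥bis P3·P2 via (13.14,33.665): [(6.5376, 46.0563) (7.5492, 0) (21, 0) (21, 4.4889) (10.2789, 39.0346)]  |A|=369.191
5. ⊥bis P3·P4 via (12.975,43.22): [(7.5548, 44.1472) (6.5758, 44.3147) (7.5492, 0) (21, 0) (21, 4.4889) (10.2789, 39.0346)]  |A|=368.3417
6. ⊥bis P3·P5 via (8.315,40.82): [(9.1698, 41.1162) (6.6651, 40.2483) (7.5492, 0) (21, 0) (21, 4.4889) (10.2789, 39.0346)]  |A|=361.8621
7. ⊥bis P3·P6 via (13.26,20.94): [(9.1698, 41.1162) (6.6651, 40.2483) (7.1135, 19.834) (15.7551, 21.389) (10.2789, 39.0346)]  |A|=120.2035
8. canonical 5-gon: [(9.1698, 41.1162) (6.6651, 40.2483) (7.1135, 19.834) (15.7551, 21.389) (10.2789, 39.0346)]
9. shoelace: 120.2035

Area of P3's cell: 120.2035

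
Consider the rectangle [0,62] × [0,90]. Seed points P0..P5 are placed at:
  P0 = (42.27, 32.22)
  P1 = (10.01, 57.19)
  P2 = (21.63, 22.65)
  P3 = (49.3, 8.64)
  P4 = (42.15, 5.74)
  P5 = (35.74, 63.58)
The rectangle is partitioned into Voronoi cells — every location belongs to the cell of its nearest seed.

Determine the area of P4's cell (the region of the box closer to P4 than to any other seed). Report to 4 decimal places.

1. box [0,62]×[0,90]: [(0, 0) (62, 0) (62, 90) (0, 90)]
2. ⊥bis P4·P0 via (42.21,18.98): [(0, 19.1713) (0, 0) (62, 0) (62, 18.8903)]  |A|=1179.9096
3. ⊥bis P4·P1 via (26.08,31.465): [(6.354, 19.1425) (0, 15.1732) (0, 0) (62, 0) (62, 18.8903)]  |A|=1167.2078
4. ⊥bis P4·P2 via (31.89,14.195): [(35.8569, 19.0088) (20.1923, 0) (62, 0) (62, 18.8903)]  |A|=644.2827
5. ⊥bis P4·P3 via (45.725,7.19): [(40.9407, 18.9858) (35.8569, 19.0088) (20.1923, 0) (48.6412, 0)]  |A|=318.5612
6. ⊥bis P4·P5 via (38.945,34.66): [(40.9407, 18.9858) (35.8569, 19.0088) (20.1923, 0) (48.6412, 0)]  |A|=318.5612
7. canonical 4-gon: [(40.9407, 18.9858) (35.8569, 19.0088) (20.1923, 0) (48.6412, 0)]
8. shoelace: 318.5612

Area of P4's cell: 318.5612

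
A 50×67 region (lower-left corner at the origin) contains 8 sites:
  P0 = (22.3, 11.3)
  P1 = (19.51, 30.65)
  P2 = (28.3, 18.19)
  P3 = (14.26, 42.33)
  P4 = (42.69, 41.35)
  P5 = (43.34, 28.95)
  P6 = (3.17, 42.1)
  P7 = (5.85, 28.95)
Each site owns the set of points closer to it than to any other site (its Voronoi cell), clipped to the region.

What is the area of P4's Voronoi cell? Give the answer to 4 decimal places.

Area of P4's cell: 666.9184

1. box [0,50]×[0,67]: [(0, 0) (50, 0) (50, 67) (0, 67)]
2. ⊥bis P4·P0 via (32.495,26.325): [(0, 48.374) (50, 14.4472) (50, 67) (0, 67)]  |A|=1779.4687
3. ⊥bis P4·P1 via (31.1,36): [(36.9666, 23.2909) (50, 14.4472) (50, 67) (16.7903, 67)]  |A|=1068.2554
4. ⊥bis P4·P2 via (35.495,29.77): [(33.3649, 31.0935) (50, 20.7576) (50, 67) (16.7903, 67)]  |A|=980.847
5. ⊥bis P4·P3 via (28.475,41.84): [(28.4701, 41.6973) (33.3649, 31.0935) (50, 20.7576) (50, 67) (29.3423, 67)]  |A|=822.0471
6. ⊥bis P4·P5 via (43.015,35.15): [(28.4701, 41.6973) (31.7646, 34.5603) (50, 35.5161) (50, 67) (29.3423, 67)]  |A|=666.9184
7. ⊥bis P4·P6 via (22.93,41.725): [(28.4701, 41.6973) (31.7646, 34.5603) (50, 35.5161) (50, 67) (29.3423, 67)]  |A|=666.9184
8. ⊥bis P4·P7 via (24.27,35.15): [(28.4701, 41.6973) (31.7646, 34.5603) (50, 35.5161) (50, 67) (29.3423, 67)]  |A|=666.9184
9. canonical 5-gon: [(28.4701, 41.6973) (31.7646, 34.5603) (50, 35.5161) (50, 67) (29.3423, 67)]
10. shoelace: 666.9184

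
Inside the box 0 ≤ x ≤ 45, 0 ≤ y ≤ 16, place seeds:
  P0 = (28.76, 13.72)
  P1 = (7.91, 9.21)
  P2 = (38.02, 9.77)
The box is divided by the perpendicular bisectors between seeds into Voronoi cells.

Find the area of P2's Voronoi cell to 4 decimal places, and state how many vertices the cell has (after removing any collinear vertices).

1. box [0,45]×[0,16]: [(0, 0) (45, 0) (45, 16) (0, 16)]
2. ⊥bis P2·P0 via (33.39,11.745): [(28.38, 0) (45, 0) (45, 16) (35.205, 16)]  |A|=211.3198
3. ⊥bis P2·P1 via (22.965,9.49): [(28.38, 0) (45, 0) (45, 16) (35.205, 16)]  |A|=211.3198
4. canonical 4-gon: [(28.38, 0) (45, 0) (45, 16) (35.205, 16)]
5. shoelace: 211.3198

Area of P2's cell: 211.3198 (4 vertices)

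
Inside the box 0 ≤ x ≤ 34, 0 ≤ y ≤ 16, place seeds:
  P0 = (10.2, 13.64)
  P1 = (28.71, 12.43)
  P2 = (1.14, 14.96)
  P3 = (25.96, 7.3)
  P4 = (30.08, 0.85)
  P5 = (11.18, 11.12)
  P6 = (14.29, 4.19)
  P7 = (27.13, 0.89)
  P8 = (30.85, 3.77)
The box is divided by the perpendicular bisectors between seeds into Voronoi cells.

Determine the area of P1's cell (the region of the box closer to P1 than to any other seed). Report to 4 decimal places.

1. box [0,34]×[0,16]: [(0, 0) (34, 0) (34, 16) (0, 16)]
2. ⊥bis P1·P0 via (19.455,13.035): [(18.6029, 0) (34, 0) (34, 16) (19.6488, 16)]  |A|=237.9862
3. ⊥bis P1·P2 via (14.925,13.695): [(18.6029, 0) (34, 0) (34, 16) (19.6488, 16)]  |A|=237.9862
4. ⊥bis P1·P3 via (27.335,9.865): [(19.5216, 14.0535) (34, 6.2921) (34, 16) (19.6488, 16)]  |A|=84.2446
5. ⊥bis P1·P4 via (29.395,6.64): [(19.5216, 14.0535) (32.6358, 7.0234) (34, 7.1848) (34, 16) (19.6488, 16)]  |A|=83.6358
6. ⊥bis P1·P5 via (19.945,11.775): [(19.6397, 15.8604) (19.7853, 13.9121) (32.6358, 7.0234) (34, 7.1848) (34, 16) (19.6488, 16)]  |A|=83.3892
7. ⊥bis P1·P6 via (21.5,8.31): [(19.6397, 15.8604) (19.7853, 13.9121) (32.6358, 7.0234) (34, 7.1848) (34, 16) (19.6488, 16)]  |A|=83.3892
8. ⊥bis P1·P7 via (27.92,6.66): [(19.6397, 15.8604) (19.7853, 13.9121) (32.6358, 7.0234) (34, 7.1848) (34, 16) (19.6488, 16)]  |A|=83.3892
9. ⊥bis P1·P8 via (29.78,8.1): [(19.6397, 15.8604) (19.7853, 13.9121) (30.3601, 8.2434) (34, 9.1428) (34, 16) (19.6488, 16)]  |A|=78.8099
10. canonical 6-gon: [(19.6397, 15.8604) (19.7853, 13.9121) (30.3601, 8.2434) (34, 9.1428) (34, 16) (19.6488, 16)]
11. shoelace: 78.8099

Area of P1's cell: 78.8099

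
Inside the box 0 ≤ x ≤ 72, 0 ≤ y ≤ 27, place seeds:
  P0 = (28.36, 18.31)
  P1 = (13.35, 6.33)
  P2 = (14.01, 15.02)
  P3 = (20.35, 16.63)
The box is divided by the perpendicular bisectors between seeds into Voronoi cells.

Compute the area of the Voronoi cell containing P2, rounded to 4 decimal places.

Area of P2's cell: 261.7632

1. box [0,72]×[0,27]: [(0, 0) (72, 0) (72, 27) (0, 27)]
2. ⊥bis P2·P0 via (21.185,16.665): [(0, 0) (25.0058, 0) (18.8155, 27) (0, 27)]  |A|=591.5871
3. ⊥bis P2·P1 via (13.68,10.675): [(0, 11.714) (22.7157, 9.9887) (18.8155, 27) (0, 27)]  |A|=333.6536
4. ⊥bis P2·P3 via (17.18,15.825): [(0, 11.714) (18.5824, 10.3027) (14.3422, 27) (0, 27)]  |A|=261.7632
5. canonical 4-gon: [(0, 11.714) (18.5824, 10.3027) (14.3422, 27) (0, 27)]
6. shoelace: 261.7632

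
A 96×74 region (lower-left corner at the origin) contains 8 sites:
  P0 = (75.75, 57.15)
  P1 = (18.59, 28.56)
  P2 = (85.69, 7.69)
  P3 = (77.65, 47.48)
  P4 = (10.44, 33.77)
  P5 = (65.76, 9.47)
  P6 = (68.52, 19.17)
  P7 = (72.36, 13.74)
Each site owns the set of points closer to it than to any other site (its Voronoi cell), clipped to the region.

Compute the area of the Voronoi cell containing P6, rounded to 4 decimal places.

Area of P6's cell: 689.2571

1. box [0,96]×[0,74]: [(0, 0) (96, 0) (96, 74) (0, 74)]
2. ⊥bis P6·P0 via (72.135,38.16): [(0, 51.8919) (0, 0) (96, 0) (96, 33.617)]  |A|=4104.4243
3. ⊥bis P6·P1 via (43.555,23.865): [(47.1383, 42.9185) (39.0669, 0) (96, 0) (96, 33.617)]  |A|=2043.0333
4. ⊥bis P6·P2 via (77.105,13.43): [(91.2116, 34.5285) (47.1383, 42.9185) (39.0669, 0) (68.1256, 0)]  |A|=1481.3173
5. ⊥bis P6·P3 via (73.085,33.325): [(87.3344, 28.7296) (46.9209, 41.7629) (39.0669, 0) (68.1256, 0)]  |A|=1312.497
6. ⊥bis P6·P4 via (39.48,26.47): [(87.3344, 28.7296) (46.9209, 41.7629) (39.0669, 0) (68.1256, 0)]  |A|=1312.497
7. ⊥bis P6·P5 via (67.14,14.32): [(76.0122, 11.7955) (87.3344, 28.7296) (46.9209, 41.7629) (43.0491, 21.1747)]  |A|=773.4475
8. ⊥bis P6·P7 via (70.44,16.455): [(67.3404, 14.263) (86.9195, 28.109) (87.3344, 28.7296) (46.9209, 41.7629) (43.0491, 21.1747)]  |A|=689.2571
9. canonical 5-gon: [(67.3404, 14.263) (86.9195, 28.109) (87.3344, 28.7296) (46.9209, 41.7629) (43.0491, 21.1747)]
10. shoelace: 689.2571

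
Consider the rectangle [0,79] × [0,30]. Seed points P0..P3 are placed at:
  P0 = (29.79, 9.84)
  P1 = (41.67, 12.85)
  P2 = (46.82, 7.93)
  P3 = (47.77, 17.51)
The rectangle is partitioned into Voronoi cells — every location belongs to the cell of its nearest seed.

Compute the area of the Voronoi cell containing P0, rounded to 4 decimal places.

1. box [0,79]×[0,30]: [(0, 0) (79, 0) (79, 30) (0, 30)]
2. ⊥bis P0·P1 via (35.73,11.345): [(0, 0) (38.6044, 0) (31.0034, 30) (0, 30)]  |A|=1044.1183
3. ⊥bis P0·P2 via (38.305,8.885): [(0, 0) (37.3085, 0) (37.7061, 3.5455) (31.0034, 30) (0, 30)]  |A|=1041.8209
4. ⊥bis P0·P3 via (38.78,13.675): [(0, 0) (37.3085, 0) (37.7061, 3.5455) (31.0034, 30) (0, 30)]  |A|=1041.8209
5. canonical 5-gon: [(0, 0) (37.3085, 0) (37.7061, 3.5455) (31.0034, 30) (0, 30)]
6. shoelace: 1041.8209

Area of P0's cell: 1041.8209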